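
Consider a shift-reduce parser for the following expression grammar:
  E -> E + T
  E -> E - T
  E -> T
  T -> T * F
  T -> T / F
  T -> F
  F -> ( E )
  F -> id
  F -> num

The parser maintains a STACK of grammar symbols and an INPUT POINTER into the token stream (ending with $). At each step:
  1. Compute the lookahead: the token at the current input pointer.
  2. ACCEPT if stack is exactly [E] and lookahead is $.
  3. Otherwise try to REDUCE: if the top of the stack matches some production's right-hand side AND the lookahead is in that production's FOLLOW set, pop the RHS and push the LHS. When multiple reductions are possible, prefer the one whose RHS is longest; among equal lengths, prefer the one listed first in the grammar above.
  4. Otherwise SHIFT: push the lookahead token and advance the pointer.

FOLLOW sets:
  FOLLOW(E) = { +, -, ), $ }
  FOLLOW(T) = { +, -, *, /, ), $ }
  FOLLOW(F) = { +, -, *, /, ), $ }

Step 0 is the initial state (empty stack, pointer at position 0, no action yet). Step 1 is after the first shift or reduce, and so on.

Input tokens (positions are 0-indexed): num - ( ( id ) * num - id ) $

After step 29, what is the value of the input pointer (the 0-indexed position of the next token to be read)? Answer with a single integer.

Answer: 11

Derivation:
Step 1: shift num. Stack=[num] ptr=1 lookahead=- remaining=[- ( ( id ) * num - id ) $]
Step 2: reduce F->num. Stack=[F] ptr=1 lookahead=- remaining=[- ( ( id ) * num - id ) $]
Step 3: reduce T->F. Stack=[T] ptr=1 lookahead=- remaining=[- ( ( id ) * num - id ) $]
Step 4: reduce E->T. Stack=[E] ptr=1 lookahead=- remaining=[- ( ( id ) * num - id ) $]
Step 5: shift -. Stack=[E -] ptr=2 lookahead=( remaining=[( ( id ) * num - id ) $]
Step 6: shift (. Stack=[E - (] ptr=3 lookahead=( remaining=[( id ) * num - id ) $]
Step 7: shift (. Stack=[E - ( (] ptr=4 lookahead=id remaining=[id ) * num - id ) $]
Step 8: shift id. Stack=[E - ( ( id] ptr=5 lookahead=) remaining=[) * num - id ) $]
Step 9: reduce F->id. Stack=[E - ( ( F] ptr=5 lookahead=) remaining=[) * num - id ) $]
Step 10: reduce T->F. Stack=[E - ( ( T] ptr=5 lookahead=) remaining=[) * num - id ) $]
Step 11: reduce E->T. Stack=[E - ( ( E] ptr=5 lookahead=) remaining=[) * num - id ) $]
Step 12: shift ). Stack=[E - ( ( E )] ptr=6 lookahead=* remaining=[* num - id ) $]
Step 13: reduce F->( E ). Stack=[E - ( F] ptr=6 lookahead=* remaining=[* num - id ) $]
Step 14: reduce T->F. Stack=[E - ( T] ptr=6 lookahead=* remaining=[* num - id ) $]
Step 15: shift *. Stack=[E - ( T *] ptr=7 lookahead=num remaining=[num - id ) $]
Step 16: shift num. Stack=[E - ( T * num] ptr=8 lookahead=- remaining=[- id ) $]
Step 17: reduce F->num. Stack=[E - ( T * F] ptr=8 lookahead=- remaining=[- id ) $]
Step 18: reduce T->T * F. Stack=[E - ( T] ptr=8 lookahead=- remaining=[- id ) $]
Step 19: reduce E->T. Stack=[E - ( E] ptr=8 lookahead=- remaining=[- id ) $]
Step 20: shift -. Stack=[E - ( E -] ptr=9 lookahead=id remaining=[id ) $]
Step 21: shift id. Stack=[E - ( E - id] ptr=10 lookahead=) remaining=[) $]
Step 22: reduce F->id. Stack=[E - ( E - F] ptr=10 lookahead=) remaining=[) $]
Step 23: reduce T->F. Stack=[E - ( E - T] ptr=10 lookahead=) remaining=[) $]
Step 24: reduce E->E - T. Stack=[E - ( E] ptr=10 lookahead=) remaining=[) $]
Step 25: shift ). Stack=[E - ( E )] ptr=11 lookahead=$ remaining=[$]
Step 26: reduce F->( E ). Stack=[E - F] ptr=11 lookahead=$ remaining=[$]
Step 27: reduce T->F. Stack=[E - T] ptr=11 lookahead=$ remaining=[$]
Step 28: reduce E->E - T. Stack=[E] ptr=11 lookahead=$ remaining=[$]
Step 29: accept. Stack=[E] ptr=11 lookahead=$ remaining=[$]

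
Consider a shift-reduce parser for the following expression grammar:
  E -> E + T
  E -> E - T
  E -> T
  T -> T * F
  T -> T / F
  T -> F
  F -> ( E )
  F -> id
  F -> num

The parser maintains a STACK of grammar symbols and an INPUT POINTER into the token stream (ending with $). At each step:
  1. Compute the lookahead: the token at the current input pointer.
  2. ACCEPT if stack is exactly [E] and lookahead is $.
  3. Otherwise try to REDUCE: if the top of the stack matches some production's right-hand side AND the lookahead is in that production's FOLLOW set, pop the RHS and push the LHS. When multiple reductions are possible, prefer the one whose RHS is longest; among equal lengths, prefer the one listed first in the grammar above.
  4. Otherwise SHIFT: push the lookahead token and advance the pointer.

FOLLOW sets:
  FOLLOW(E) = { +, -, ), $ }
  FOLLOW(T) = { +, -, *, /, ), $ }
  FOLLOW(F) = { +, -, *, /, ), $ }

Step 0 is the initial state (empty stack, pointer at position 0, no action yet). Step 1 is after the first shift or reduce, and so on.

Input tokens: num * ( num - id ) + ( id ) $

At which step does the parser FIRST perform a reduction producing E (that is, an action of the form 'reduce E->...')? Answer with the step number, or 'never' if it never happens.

Step 1: shift num. Stack=[num] ptr=1 lookahead=* remaining=[* ( num - id ) + ( id ) $]
Step 2: reduce F->num. Stack=[F] ptr=1 lookahead=* remaining=[* ( num - id ) + ( id ) $]
Step 3: reduce T->F. Stack=[T] ptr=1 lookahead=* remaining=[* ( num - id ) + ( id ) $]
Step 4: shift *. Stack=[T *] ptr=2 lookahead=( remaining=[( num - id ) + ( id ) $]
Step 5: shift (. Stack=[T * (] ptr=3 lookahead=num remaining=[num - id ) + ( id ) $]
Step 6: shift num. Stack=[T * ( num] ptr=4 lookahead=- remaining=[- id ) + ( id ) $]
Step 7: reduce F->num. Stack=[T * ( F] ptr=4 lookahead=- remaining=[- id ) + ( id ) $]
Step 8: reduce T->F. Stack=[T * ( T] ptr=4 lookahead=- remaining=[- id ) + ( id ) $]
Step 9: reduce E->T. Stack=[T * ( E] ptr=4 lookahead=- remaining=[- id ) + ( id ) $]

Answer: 9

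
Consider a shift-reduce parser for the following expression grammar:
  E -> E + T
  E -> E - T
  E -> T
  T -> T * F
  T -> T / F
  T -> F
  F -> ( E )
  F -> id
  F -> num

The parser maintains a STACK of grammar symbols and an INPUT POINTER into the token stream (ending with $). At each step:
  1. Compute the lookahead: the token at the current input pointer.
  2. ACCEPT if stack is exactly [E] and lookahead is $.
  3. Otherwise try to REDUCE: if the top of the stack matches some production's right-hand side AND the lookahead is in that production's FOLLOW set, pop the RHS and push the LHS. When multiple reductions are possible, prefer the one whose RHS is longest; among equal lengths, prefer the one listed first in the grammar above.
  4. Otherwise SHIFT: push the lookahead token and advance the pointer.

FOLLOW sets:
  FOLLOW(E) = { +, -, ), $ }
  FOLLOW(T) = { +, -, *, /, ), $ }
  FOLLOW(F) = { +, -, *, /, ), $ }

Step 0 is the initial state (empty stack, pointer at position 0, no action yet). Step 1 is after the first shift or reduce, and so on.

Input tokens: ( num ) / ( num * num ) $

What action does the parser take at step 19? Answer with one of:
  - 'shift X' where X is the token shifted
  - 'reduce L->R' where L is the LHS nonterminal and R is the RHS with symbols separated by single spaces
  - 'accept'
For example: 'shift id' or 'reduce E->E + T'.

Answer: shift )

Derivation:
Step 1: shift (. Stack=[(] ptr=1 lookahead=num remaining=[num ) / ( num * num ) $]
Step 2: shift num. Stack=[( num] ptr=2 lookahead=) remaining=[) / ( num * num ) $]
Step 3: reduce F->num. Stack=[( F] ptr=2 lookahead=) remaining=[) / ( num * num ) $]
Step 4: reduce T->F. Stack=[( T] ptr=2 lookahead=) remaining=[) / ( num * num ) $]
Step 5: reduce E->T. Stack=[( E] ptr=2 lookahead=) remaining=[) / ( num * num ) $]
Step 6: shift ). Stack=[( E )] ptr=3 lookahead=/ remaining=[/ ( num * num ) $]
Step 7: reduce F->( E ). Stack=[F] ptr=3 lookahead=/ remaining=[/ ( num * num ) $]
Step 8: reduce T->F. Stack=[T] ptr=3 lookahead=/ remaining=[/ ( num * num ) $]
Step 9: shift /. Stack=[T /] ptr=4 lookahead=( remaining=[( num * num ) $]
Step 10: shift (. Stack=[T / (] ptr=5 lookahead=num remaining=[num * num ) $]
Step 11: shift num. Stack=[T / ( num] ptr=6 lookahead=* remaining=[* num ) $]
Step 12: reduce F->num. Stack=[T / ( F] ptr=6 lookahead=* remaining=[* num ) $]
Step 13: reduce T->F. Stack=[T / ( T] ptr=6 lookahead=* remaining=[* num ) $]
Step 14: shift *. Stack=[T / ( T *] ptr=7 lookahead=num remaining=[num ) $]
Step 15: shift num. Stack=[T / ( T * num] ptr=8 lookahead=) remaining=[) $]
Step 16: reduce F->num. Stack=[T / ( T * F] ptr=8 lookahead=) remaining=[) $]
Step 17: reduce T->T * F. Stack=[T / ( T] ptr=8 lookahead=) remaining=[) $]
Step 18: reduce E->T. Stack=[T / ( E] ptr=8 lookahead=) remaining=[) $]
Step 19: shift ). Stack=[T / ( E )] ptr=9 lookahead=$ remaining=[$]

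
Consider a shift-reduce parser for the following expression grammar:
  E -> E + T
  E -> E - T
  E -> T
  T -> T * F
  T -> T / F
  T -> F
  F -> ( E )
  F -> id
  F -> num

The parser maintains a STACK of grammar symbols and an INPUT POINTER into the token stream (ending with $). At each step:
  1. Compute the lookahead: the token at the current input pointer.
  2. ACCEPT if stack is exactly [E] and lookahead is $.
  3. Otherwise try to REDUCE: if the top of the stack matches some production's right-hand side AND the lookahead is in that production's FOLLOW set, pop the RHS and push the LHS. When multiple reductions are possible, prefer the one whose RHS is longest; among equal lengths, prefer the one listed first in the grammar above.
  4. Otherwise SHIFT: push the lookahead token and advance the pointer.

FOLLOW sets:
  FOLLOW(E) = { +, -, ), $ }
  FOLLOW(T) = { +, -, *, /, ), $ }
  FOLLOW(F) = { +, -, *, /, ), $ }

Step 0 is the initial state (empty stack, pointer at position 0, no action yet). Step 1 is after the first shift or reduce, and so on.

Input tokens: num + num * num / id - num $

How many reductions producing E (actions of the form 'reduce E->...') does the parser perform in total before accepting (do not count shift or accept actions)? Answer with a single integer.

Step 1: shift num. Stack=[num] ptr=1 lookahead=+ remaining=[+ num * num / id - num $]
Step 2: reduce F->num. Stack=[F] ptr=1 lookahead=+ remaining=[+ num * num / id - num $]
Step 3: reduce T->F. Stack=[T] ptr=1 lookahead=+ remaining=[+ num * num / id - num $]
Step 4: reduce E->T. Stack=[E] ptr=1 lookahead=+ remaining=[+ num * num / id - num $]
Step 5: shift +. Stack=[E +] ptr=2 lookahead=num remaining=[num * num / id - num $]
Step 6: shift num. Stack=[E + num] ptr=3 lookahead=* remaining=[* num / id - num $]
Step 7: reduce F->num. Stack=[E + F] ptr=3 lookahead=* remaining=[* num / id - num $]
Step 8: reduce T->F. Stack=[E + T] ptr=3 lookahead=* remaining=[* num / id - num $]
Step 9: shift *. Stack=[E + T *] ptr=4 lookahead=num remaining=[num / id - num $]
Step 10: shift num. Stack=[E + T * num] ptr=5 lookahead=/ remaining=[/ id - num $]
Step 11: reduce F->num. Stack=[E + T * F] ptr=5 lookahead=/ remaining=[/ id - num $]
Step 12: reduce T->T * F. Stack=[E + T] ptr=5 lookahead=/ remaining=[/ id - num $]
Step 13: shift /. Stack=[E + T /] ptr=6 lookahead=id remaining=[id - num $]
Step 14: shift id. Stack=[E + T / id] ptr=7 lookahead=- remaining=[- num $]
Step 15: reduce F->id. Stack=[E + T / F] ptr=7 lookahead=- remaining=[- num $]
Step 16: reduce T->T / F. Stack=[E + T] ptr=7 lookahead=- remaining=[- num $]
Step 17: reduce E->E + T. Stack=[E] ptr=7 lookahead=- remaining=[- num $]
Step 18: shift -. Stack=[E -] ptr=8 lookahead=num remaining=[num $]
Step 19: shift num. Stack=[E - num] ptr=9 lookahead=$ remaining=[$]
Step 20: reduce F->num. Stack=[E - F] ptr=9 lookahead=$ remaining=[$]
Step 21: reduce T->F. Stack=[E - T] ptr=9 lookahead=$ remaining=[$]
Step 22: reduce E->E - T. Stack=[E] ptr=9 lookahead=$ remaining=[$]
Step 23: accept. Stack=[E] ptr=9 lookahead=$ remaining=[$]

Answer: 3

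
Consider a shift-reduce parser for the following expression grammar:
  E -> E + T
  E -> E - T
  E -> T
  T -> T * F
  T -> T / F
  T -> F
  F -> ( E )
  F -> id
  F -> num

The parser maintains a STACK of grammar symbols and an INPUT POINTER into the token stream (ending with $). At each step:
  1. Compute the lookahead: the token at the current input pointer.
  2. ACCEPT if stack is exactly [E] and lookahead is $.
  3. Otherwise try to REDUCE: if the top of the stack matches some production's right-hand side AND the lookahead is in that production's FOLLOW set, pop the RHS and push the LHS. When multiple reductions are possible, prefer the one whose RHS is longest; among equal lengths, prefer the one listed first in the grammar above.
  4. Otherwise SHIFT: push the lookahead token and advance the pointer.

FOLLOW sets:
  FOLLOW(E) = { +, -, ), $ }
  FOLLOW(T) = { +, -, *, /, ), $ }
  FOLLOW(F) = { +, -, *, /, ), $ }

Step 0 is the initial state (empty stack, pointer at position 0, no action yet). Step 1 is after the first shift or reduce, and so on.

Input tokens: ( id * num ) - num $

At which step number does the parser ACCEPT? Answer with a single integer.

Step 1: shift (. Stack=[(] ptr=1 lookahead=id remaining=[id * num ) - num $]
Step 2: shift id. Stack=[( id] ptr=2 lookahead=* remaining=[* num ) - num $]
Step 3: reduce F->id. Stack=[( F] ptr=2 lookahead=* remaining=[* num ) - num $]
Step 4: reduce T->F. Stack=[( T] ptr=2 lookahead=* remaining=[* num ) - num $]
Step 5: shift *. Stack=[( T *] ptr=3 lookahead=num remaining=[num ) - num $]
Step 6: shift num. Stack=[( T * num] ptr=4 lookahead=) remaining=[) - num $]
Step 7: reduce F->num. Stack=[( T * F] ptr=4 lookahead=) remaining=[) - num $]
Step 8: reduce T->T * F. Stack=[( T] ptr=4 lookahead=) remaining=[) - num $]
Step 9: reduce E->T. Stack=[( E] ptr=4 lookahead=) remaining=[) - num $]
Step 10: shift ). Stack=[( E )] ptr=5 lookahead=- remaining=[- num $]
Step 11: reduce F->( E ). Stack=[F] ptr=5 lookahead=- remaining=[- num $]
Step 12: reduce T->F. Stack=[T] ptr=5 lookahead=- remaining=[- num $]
Step 13: reduce E->T. Stack=[E] ptr=5 lookahead=- remaining=[- num $]
Step 14: shift -. Stack=[E -] ptr=6 lookahead=num remaining=[num $]
Step 15: shift num. Stack=[E - num] ptr=7 lookahead=$ remaining=[$]
Step 16: reduce F->num. Stack=[E - F] ptr=7 lookahead=$ remaining=[$]
Step 17: reduce T->F. Stack=[E - T] ptr=7 lookahead=$ remaining=[$]
Step 18: reduce E->E - T. Stack=[E] ptr=7 lookahead=$ remaining=[$]
Step 19: accept. Stack=[E] ptr=7 lookahead=$ remaining=[$]

Answer: 19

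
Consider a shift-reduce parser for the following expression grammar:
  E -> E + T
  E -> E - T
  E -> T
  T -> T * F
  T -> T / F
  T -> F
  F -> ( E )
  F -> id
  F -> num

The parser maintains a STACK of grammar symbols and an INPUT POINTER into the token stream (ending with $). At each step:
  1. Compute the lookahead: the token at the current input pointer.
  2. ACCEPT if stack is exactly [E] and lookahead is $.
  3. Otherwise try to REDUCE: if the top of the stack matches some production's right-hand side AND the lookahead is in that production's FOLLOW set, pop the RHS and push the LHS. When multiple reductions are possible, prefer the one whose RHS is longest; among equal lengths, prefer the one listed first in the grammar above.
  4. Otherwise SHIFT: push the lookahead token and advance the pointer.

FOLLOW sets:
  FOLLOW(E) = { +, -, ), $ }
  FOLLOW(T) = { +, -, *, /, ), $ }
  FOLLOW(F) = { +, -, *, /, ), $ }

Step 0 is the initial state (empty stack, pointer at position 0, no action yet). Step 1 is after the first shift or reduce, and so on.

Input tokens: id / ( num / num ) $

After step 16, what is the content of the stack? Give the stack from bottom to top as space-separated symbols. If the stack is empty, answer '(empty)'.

Answer: T

Derivation:
Step 1: shift id. Stack=[id] ptr=1 lookahead=/ remaining=[/ ( num / num ) $]
Step 2: reduce F->id. Stack=[F] ptr=1 lookahead=/ remaining=[/ ( num / num ) $]
Step 3: reduce T->F. Stack=[T] ptr=1 lookahead=/ remaining=[/ ( num / num ) $]
Step 4: shift /. Stack=[T /] ptr=2 lookahead=( remaining=[( num / num ) $]
Step 5: shift (. Stack=[T / (] ptr=3 lookahead=num remaining=[num / num ) $]
Step 6: shift num. Stack=[T / ( num] ptr=4 lookahead=/ remaining=[/ num ) $]
Step 7: reduce F->num. Stack=[T / ( F] ptr=4 lookahead=/ remaining=[/ num ) $]
Step 8: reduce T->F. Stack=[T / ( T] ptr=4 lookahead=/ remaining=[/ num ) $]
Step 9: shift /. Stack=[T / ( T /] ptr=5 lookahead=num remaining=[num ) $]
Step 10: shift num. Stack=[T / ( T / num] ptr=6 lookahead=) remaining=[) $]
Step 11: reduce F->num. Stack=[T / ( T / F] ptr=6 lookahead=) remaining=[) $]
Step 12: reduce T->T / F. Stack=[T / ( T] ptr=6 lookahead=) remaining=[) $]
Step 13: reduce E->T. Stack=[T / ( E] ptr=6 lookahead=) remaining=[) $]
Step 14: shift ). Stack=[T / ( E )] ptr=7 lookahead=$ remaining=[$]
Step 15: reduce F->( E ). Stack=[T / F] ptr=7 lookahead=$ remaining=[$]
Step 16: reduce T->T / F. Stack=[T] ptr=7 lookahead=$ remaining=[$]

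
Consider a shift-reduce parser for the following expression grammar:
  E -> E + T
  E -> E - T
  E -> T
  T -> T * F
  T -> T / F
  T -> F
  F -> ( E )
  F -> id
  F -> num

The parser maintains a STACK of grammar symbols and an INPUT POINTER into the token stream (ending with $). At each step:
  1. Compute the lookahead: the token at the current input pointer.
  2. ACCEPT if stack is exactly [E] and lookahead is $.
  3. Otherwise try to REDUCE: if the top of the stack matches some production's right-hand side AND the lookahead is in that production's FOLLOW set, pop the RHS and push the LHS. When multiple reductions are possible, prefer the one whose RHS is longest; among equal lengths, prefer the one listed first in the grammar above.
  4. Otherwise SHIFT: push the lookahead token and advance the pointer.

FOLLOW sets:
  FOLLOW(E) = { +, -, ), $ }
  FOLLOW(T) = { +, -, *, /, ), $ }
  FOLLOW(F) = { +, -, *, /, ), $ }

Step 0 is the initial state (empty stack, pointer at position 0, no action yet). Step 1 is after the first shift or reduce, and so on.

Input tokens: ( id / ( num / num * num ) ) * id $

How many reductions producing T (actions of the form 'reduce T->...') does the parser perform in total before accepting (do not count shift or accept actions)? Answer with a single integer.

Step 1: shift (. Stack=[(] ptr=1 lookahead=id remaining=[id / ( num / num * num ) ) * id $]
Step 2: shift id. Stack=[( id] ptr=2 lookahead=/ remaining=[/ ( num / num * num ) ) * id $]
Step 3: reduce F->id. Stack=[( F] ptr=2 lookahead=/ remaining=[/ ( num / num * num ) ) * id $]
Step 4: reduce T->F. Stack=[( T] ptr=2 lookahead=/ remaining=[/ ( num / num * num ) ) * id $]
Step 5: shift /. Stack=[( T /] ptr=3 lookahead=( remaining=[( num / num * num ) ) * id $]
Step 6: shift (. Stack=[( T / (] ptr=4 lookahead=num remaining=[num / num * num ) ) * id $]
Step 7: shift num. Stack=[( T / ( num] ptr=5 lookahead=/ remaining=[/ num * num ) ) * id $]
Step 8: reduce F->num. Stack=[( T / ( F] ptr=5 lookahead=/ remaining=[/ num * num ) ) * id $]
Step 9: reduce T->F. Stack=[( T / ( T] ptr=5 lookahead=/ remaining=[/ num * num ) ) * id $]
Step 10: shift /. Stack=[( T / ( T /] ptr=6 lookahead=num remaining=[num * num ) ) * id $]
Step 11: shift num. Stack=[( T / ( T / num] ptr=7 lookahead=* remaining=[* num ) ) * id $]
Step 12: reduce F->num. Stack=[( T / ( T / F] ptr=7 lookahead=* remaining=[* num ) ) * id $]
Step 13: reduce T->T / F. Stack=[( T / ( T] ptr=7 lookahead=* remaining=[* num ) ) * id $]
Step 14: shift *. Stack=[( T / ( T *] ptr=8 lookahead=num remaining=[num ) ) * id $]
Step 15: shift num. Stack=[( T / ( T * num] ptr=9 lookahead=) remaining=[) ) * id $]
Step 16: reduce F->num. Stack=[( T / ( T * F] ptr=9 lookahead=) remaining=[) ) * id $]
Step 17: reduce T->T * F. Stack=[( T / ( T] ptr=9 lookahead=) remaining=[) ) * id $]
Step 18: reduce E->T. Stack=[( T / ( E] ptr=9 lookahead=) remaining=[) ) * id $]
Step 19: shift ). Stack=[( T / ( E )] ptr=10 lookahead=) remaining=[) * id $]
Step 20: reduce F->( E ). Stack=[( T / F] ptr=10 lookahead=) remaining=[) * id $]
Step 21: reduce T->T / F. Stack=[( T] ptr=10 lookahead=) remaining=[) * id $]
Step 22: reduce E->T. Stack=[( E] ptr=10 lookahead=) remaining=[) * id $]
Step 23: shift ). Stack=[( E )] ptr=11 lookahead=* remaining=[* id $]
Step 24: reduce F->( E ). Stack=[F] ptr=11 lookahead=* remaining=[* id $]
Step 25: reduce T->F. Stack=[T] ptr=11 lookahead=* remaining=[* id $]
Step 26: shift *. Stack=[T *] ptr=12 lookahead=id remaining=[id $]
Step 27: shift id. Stack=[T * id] ptr=13 lookahead=$ remaining=[$]
Step 28: reduce F->id. Stack=[T * F] ptr=13 lookahead=$ remaining=[$]
Step 29: reduce T->T * F. Stack=[T] ptr=13 lookahead=$ remaining=[$]
Step 30: reduce E->T. Stack=[E] ptr=13 lookahead=$ remaining=[$]
Step 31: accept. Stack=[E] ptr=13 lookahead=$ remaining=[$]

Answer: 7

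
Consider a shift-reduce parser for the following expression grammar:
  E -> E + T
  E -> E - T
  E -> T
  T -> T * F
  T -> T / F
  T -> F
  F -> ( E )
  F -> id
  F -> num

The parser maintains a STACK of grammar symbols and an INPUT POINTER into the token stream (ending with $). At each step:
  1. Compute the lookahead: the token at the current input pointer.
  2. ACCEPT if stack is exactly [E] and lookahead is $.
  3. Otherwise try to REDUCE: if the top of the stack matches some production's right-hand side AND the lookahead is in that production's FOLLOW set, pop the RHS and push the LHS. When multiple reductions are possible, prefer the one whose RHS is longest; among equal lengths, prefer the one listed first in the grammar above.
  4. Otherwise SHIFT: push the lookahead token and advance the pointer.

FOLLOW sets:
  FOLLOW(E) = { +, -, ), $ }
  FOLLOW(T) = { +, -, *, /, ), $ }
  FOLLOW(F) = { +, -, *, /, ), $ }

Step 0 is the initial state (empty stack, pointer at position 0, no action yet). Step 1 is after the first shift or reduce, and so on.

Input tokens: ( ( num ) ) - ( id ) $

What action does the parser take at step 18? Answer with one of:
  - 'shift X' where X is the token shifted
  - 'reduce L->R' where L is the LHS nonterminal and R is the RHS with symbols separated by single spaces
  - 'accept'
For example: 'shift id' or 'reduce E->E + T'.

Step 1: shift (. Stack=[(] ptr=1 lookahead=( remaining=[( num ) ) - ( id ) $]
Step 2: shift (. Stack=[( (] ptr=2 lookahead=num remaining=[num ) ) - ( id ) $]
Step 3: shift num. Stack=[( ( num] ptr=3 lookahead=) remaining=[) ) - ( id ) $]
Step 4: reduce F->num. Stack=[( ( F] ptr=3 lookahead=) remaining=[) ) - ( id ) $]
Step 5: reduce T->F. Stack=[( ( T] ptr=3 lookahead=) remaining=[) ) - ( id ) $]
Step 6: reduce E->T. Stack=[( ( E] ptr=3 lookahead=) remaining=[) ) - ( id ) $]
Step 7: shift ). Stack=[( ( E )] ptr=4 lookahead=) remaining=[) - ( id ) $]
Step 8: reduce F->( E ). Stack=[( F] ptr=4 lookahead=) remaining=[) - ( id ) $]
Step 9: reduce T->F. Stack=[( T] ptr=4 lookahead=) remaining=[) - ( id ) $]
Step 10: reduce E->T. Stack=[( E] ptr=4 lookahead=) remaining=[) - ( id ) $]
Step 11: shift ). Stack=[( E )] ptr=5 lookahead=- remaining=[- ( id ) $]
Step 12: reduce F->( E ). Stack=[F] ptr=5 lookahead=- remaining=[- ( id ) $]
Step 13: reduce T->F. Stack=[T] ptr=5 lookahead=- remaining=[- ( id ) $]
Step 14: reduce E->T. Stack=[E] ptr=5 lookahead=- remaining=[- ( id ) $]
Step 15: shift -. Stack=[E -] ptr=6 lookahead=( remaining=[( id ) $]
Step 16: shift (. Stack=[E - (] ptr=7 lookahead=id remaining=[id ) $]
Step 17: shift id. Stack=[E - ( id] ptr=8 lookahead=) remaining=[) $]
Step 18: reduce F->id. Stack=[E - ( F] ptr=8 lookahead=) remaining=[) $]

Answer: reduce F->id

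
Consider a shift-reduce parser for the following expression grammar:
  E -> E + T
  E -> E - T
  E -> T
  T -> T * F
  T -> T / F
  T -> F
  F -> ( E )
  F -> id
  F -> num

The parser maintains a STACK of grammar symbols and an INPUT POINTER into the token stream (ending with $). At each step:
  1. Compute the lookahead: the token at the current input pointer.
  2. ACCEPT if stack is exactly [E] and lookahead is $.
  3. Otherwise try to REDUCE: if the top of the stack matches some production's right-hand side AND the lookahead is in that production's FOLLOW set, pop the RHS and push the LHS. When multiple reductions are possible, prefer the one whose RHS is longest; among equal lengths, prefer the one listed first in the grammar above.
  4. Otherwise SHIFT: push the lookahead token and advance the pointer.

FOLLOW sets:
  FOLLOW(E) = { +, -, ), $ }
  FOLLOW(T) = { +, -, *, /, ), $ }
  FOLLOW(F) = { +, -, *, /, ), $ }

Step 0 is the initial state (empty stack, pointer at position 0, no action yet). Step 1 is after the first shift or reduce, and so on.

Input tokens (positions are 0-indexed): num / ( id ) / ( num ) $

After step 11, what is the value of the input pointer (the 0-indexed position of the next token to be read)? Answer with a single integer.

Answer: 5

Derivation:
Step 1: shift num. Stack=[num] ptr=1 lookahead=/ remaining=[/ ( id ) / ( num ) $]
Step 2: reduce F->num. Stack=[F] ptr=1 lookahead=/ remaining=[/ ( id ) / ( num ) $]
Step 3: reduce T->F. Stack=[T] ptr=1 lookahead=/ remaining=[/ ( id ) / ( num ) $]
Step 4: shift /. Stack=[T /] ptr=2 lookahead=( remaining=[( id ) / ( num ) $]
Step 5: shift (. Stack=[T / (] ptr=3 lookahead=id remaining=[id ) / ( num ) $]
Step 6: shift id. Stack=[T / ( id] ptr=4 lookahead=) remaining=[) / ( num ) $]
Step 7: reduce F->id. Stack=[T / ( F] ptr=4 lookahead=) remaining=[) / ( num ) $]
Step 8: reduce T->F. Stack=[T / ( T] ptr=4 lookahead=) remaining=[) / ( num ) $]
Step 9: reduce E->T. Stack=[T / ( E] ptr=4 lookahead=) remaining=[) / ( num ) $]
Step 10: shift ). Stack=[T / ( E )] ptr=5 lookahead=/ remaining=[/ ( num ) $]
Step 11: reduce F->( E ). Stack=[T / F] ptr=5 lookahead=/ remaining=[/ ( num ) $]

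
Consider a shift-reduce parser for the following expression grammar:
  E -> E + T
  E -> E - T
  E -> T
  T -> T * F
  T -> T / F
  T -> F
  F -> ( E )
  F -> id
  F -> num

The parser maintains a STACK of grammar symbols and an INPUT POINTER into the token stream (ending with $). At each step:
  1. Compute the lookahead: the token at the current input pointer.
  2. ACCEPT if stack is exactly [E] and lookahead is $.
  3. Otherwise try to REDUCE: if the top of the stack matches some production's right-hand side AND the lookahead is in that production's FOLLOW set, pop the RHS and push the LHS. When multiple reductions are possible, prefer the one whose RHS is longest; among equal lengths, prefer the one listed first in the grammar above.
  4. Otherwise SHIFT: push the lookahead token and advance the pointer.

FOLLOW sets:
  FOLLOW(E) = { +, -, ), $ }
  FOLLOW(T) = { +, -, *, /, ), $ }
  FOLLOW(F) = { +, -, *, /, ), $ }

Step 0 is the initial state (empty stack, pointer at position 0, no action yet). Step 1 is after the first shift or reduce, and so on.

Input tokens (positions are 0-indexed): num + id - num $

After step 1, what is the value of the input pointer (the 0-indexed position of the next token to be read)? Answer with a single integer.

Answer: 1

Derivation:
Step 1: shift num. Stack=[num] ptr=1 lookahead=+ remaining=[+ id - num $]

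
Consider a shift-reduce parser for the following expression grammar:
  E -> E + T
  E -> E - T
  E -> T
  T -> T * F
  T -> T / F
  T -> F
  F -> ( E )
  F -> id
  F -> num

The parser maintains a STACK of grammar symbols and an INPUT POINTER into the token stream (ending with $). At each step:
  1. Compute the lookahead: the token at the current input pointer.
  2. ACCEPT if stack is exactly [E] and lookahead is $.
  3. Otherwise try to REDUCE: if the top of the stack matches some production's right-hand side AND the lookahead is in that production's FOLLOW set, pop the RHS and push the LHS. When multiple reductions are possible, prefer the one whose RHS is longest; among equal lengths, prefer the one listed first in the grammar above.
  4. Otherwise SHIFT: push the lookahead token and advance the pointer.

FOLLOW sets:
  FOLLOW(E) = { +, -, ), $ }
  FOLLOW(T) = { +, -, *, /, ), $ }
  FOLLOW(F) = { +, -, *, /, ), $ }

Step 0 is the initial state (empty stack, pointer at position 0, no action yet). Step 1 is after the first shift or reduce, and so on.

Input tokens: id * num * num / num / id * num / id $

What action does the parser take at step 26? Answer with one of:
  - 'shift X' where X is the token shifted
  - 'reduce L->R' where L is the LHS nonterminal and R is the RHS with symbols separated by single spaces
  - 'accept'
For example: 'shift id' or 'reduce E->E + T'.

Answer: reduce F->id

Derivation:
Step 1: shift id. Stack=[id] ptr=1 lookahead=* remaining=[* num * num / num / id * num / id $]
Step 2: reduce F->id. Stack=[F] ptr=1 lookahead=* remaining=[* num * num / num / id * num / id $]
Step 3: reduce T->F. Stack=[T] ptr=1 lookahead=* remaining=[* num * num / num / id * num / id $]
Step 4: shift *. Stack=[T *] ptr=2 lookahead=num remaining=[num * num / num / id * num / id $]
Step 5: shift num. Stack=[T * num] ptr=3 lookahead=* remaining=[* num / num / id * num / id $]
Step 6: reduce F->num. Stack=[T * F] ptr=3 lookahead=* remaining=[* num / num / id * num / id $]
Step 7: reduce T->T * F. Stack=[T] ptr=3 lookahead=* remaining=[* num / num / id * num / id $]
Step 8: shift *. Stack=[T *] ptr=4 lookahead=num remaining=[num / num / id * num / id $]
Step 9: shift num. Stack=[T * num] ptr=5 lookahead=/ remaining=[/ num / id * num / id $]
Step 10: reduce F->num. Stack=[T * F] ptr=5 lookahead=/ remaining=[/ num / id * num / id $]
Step 11: reduce T->T * F. Stack=[T] ptr=5 lookahead=/ remaining=[/ num / id * num / id $]
Step 12: shift /. Stack=[T /] ptr=6 lookahead=num remaining=[num / id * num / id $]
Step 13: shift num. Stack=[T / num] ptr=7 lookahead=/ remaining=[/ id * num / id $]
Step 14: reduce F->num. Stack=[T / F] ptr=7 lookahead=/ remaining=[/ id * num / id $]
Step 15: reduce T->T / F. Stack=[T] ptr=7 lookahead=/ remaining=[/ id * num / id $]
Step 16: shift /. Stack=[T /] ptr=8 lookahead=id remaining=[id * num / id $]
Step 17: shift id. Stack=[T / id] ptr=9 lookahead=* remaining=[* num / id $]
Step 18: reduce F->id. Stack=[T / F] ptr=9 lookahead=* remaining=[* num / id $]
Step 19: reduce T->T / F. Stack=[T] ptr=9 lookahead=* remaining=[* num / id $]
Step 20: shift *. Stack=[T *] ptr=10 lookahead=num remaining=[num / id $]
Step 21: shift num. Stack=[T * num] ptr=11 lookahead=/ remaining=[/ id $]
Step 22: reduce F->num. Stack=[T * F] ptr=11 lookahead=/ remaining=[/ id $]
Step 23: reduce T->T * F. Stack=[T] ptr=11 lookahead=/ remaining=[/ id $]
Step 24: shift /. Stack=[T /] ptr=12 lookahead=id remaining=[id $]
Step 25: shift id. Stack=[T / id] ptr=13 lookahead=$ remaining=[$]
Step 26: reduce F->id. Stack=[T / F] ptr=13 lookahead=$ remaining=[$]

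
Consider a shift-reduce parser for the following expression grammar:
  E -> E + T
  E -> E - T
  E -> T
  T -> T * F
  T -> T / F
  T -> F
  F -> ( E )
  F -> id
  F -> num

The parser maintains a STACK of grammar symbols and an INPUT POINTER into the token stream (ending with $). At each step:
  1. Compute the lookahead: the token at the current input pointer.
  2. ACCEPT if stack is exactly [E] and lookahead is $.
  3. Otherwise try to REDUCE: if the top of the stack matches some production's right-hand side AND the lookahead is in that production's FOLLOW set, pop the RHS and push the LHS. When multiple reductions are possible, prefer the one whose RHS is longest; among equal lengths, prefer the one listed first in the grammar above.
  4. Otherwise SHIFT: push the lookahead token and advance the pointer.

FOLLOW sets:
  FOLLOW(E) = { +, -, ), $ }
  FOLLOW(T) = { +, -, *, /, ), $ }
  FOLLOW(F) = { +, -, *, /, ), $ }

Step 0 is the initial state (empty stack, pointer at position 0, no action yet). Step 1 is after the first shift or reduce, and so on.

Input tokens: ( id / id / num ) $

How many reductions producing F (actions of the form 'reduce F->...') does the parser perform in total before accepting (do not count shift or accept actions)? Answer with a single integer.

Step 1: shift (. Stack=[(] ptr=1 lookahead=id remaining=[id / id / num ) $]
Step 2: shift id. Stack=[( id] ptr=2 lookahead=/ remaining=[/ id / num ) $]
Step 3: reduce F->id. Stack=[( F] ptr=2 lookahead=/ remaining=[/ id / num ) $]
Step 4: reduce T->F. Stack=[( T] ptr=2 lookahead=/ remaining=[/ id / num ) $]
Step 5: shift /. Stack=[( T /] ptr=3 lookahead=id remaining=[id / num ) $]
Step 6: shift id. Stack=[( T / id] ptr=4 lookahead=/ remaining=[/ num ) $]
Step 7: reduce F->id. Stack=[( T / F] ptr=4 lookahead=/ remaining=[/ num ) $]
Step 8: reduce T->T / F. Stack=[( T] ptr=4 lookahead=/ remaining=[/ num ) $]
Step 9: shift /. Stack=[( T /] ptr=5 lookahead=num remaining=[num ) $]
Step 10: shift num. Stack=[( T / num] ptr=6 lookahead=) remaining=[) $]
Step 11: reduce F->num. Stack=[( T / F] ptr=6 lookahead=) remaining=[) $]
Step 12: reduce T->T / F. Stack=[( T] ptr=6 lookahead=) remaining=[) $]
Step 13: reduce E->T. Stack=[( E] ptr=6 lookahead=) remaining=[) $]
Step 14: shift ). Stack=[( E )] ptr=7 lookahead=$ remaining=[$]
Step 15: reduce F->( E ). Stack=[F] ptr=7 lookahead=$ remaining=[$]
Step 16: reduce T->F. Stack=[T] ptr=7 lookahead=$ remaining=[$]
Step 17: reduce E->T. Stack=[E] ptr=7 lookahead=$ remaining=[$]
Step 18: accept. Stack=[E] ptr=7 lookahead=$ remaining=[$]

Answer: 4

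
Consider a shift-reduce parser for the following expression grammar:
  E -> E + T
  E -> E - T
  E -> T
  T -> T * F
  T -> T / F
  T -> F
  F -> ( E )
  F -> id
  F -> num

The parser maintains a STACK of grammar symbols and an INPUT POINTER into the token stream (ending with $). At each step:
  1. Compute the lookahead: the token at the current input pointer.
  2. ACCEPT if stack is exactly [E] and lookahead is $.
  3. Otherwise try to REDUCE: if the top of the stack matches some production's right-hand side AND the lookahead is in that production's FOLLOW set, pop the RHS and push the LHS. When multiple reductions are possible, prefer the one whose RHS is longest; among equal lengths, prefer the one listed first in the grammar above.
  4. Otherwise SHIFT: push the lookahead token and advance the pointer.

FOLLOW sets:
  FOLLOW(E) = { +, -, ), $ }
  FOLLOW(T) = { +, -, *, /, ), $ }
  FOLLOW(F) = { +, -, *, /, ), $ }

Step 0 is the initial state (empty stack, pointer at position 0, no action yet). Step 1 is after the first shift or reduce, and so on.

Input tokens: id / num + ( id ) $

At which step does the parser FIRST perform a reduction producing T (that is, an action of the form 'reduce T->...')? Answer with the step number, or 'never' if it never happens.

Answer: 3

Derivation:
Step 1: shift id. Stack=[id] ptr=1 lookahead=/ remaining=[/ num + ( id ) $]
Step 2: reduce F->id. Stack=[F] ptr=1 lookahead=/ remaining=[/ num + ( id ) $]
Step 3: reduce T->F. Stack=[T] ptr=1 lookahead=/ remaining=[/ num + ( id ) $]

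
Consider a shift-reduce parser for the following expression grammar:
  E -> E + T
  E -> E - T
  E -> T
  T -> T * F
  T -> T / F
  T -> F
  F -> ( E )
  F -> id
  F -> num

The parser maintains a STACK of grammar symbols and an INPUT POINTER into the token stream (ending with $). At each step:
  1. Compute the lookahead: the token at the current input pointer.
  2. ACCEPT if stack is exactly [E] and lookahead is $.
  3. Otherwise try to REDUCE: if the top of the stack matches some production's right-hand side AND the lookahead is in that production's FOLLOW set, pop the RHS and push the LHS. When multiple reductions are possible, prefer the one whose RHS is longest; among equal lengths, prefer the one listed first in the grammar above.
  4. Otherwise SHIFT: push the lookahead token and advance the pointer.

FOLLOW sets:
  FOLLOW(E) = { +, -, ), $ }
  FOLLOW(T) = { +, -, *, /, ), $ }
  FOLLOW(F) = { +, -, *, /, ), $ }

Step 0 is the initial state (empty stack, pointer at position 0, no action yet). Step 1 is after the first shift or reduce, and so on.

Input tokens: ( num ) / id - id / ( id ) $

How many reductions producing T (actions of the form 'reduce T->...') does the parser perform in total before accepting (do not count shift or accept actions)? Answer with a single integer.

Step 1: shift (. Stack=[(] ptr=1 lookahead=num remaining=[num ) / id - id / ( id ) $]
Step 2: shift num. Stack=[( num] ptr=2 lookahead=) remaining=[) / id - id / ( id ) $]
Step 3: reduce F->num. Stack=[( F] ptr=2 lookahead=) remaining=[) / id - id / ( id ) $]
Step 4: reduce T->F. Stack=[( T] ptr=2 lookahead=) remaining=[) / id - id / ( id ) $]
Step 5: reduce E->T. Stack=[( E] ptr=2 lookahead=) remaining=[) / id - id / ( id ) $]
Step 6: shift ). Stack=[( E )] ptr=3 lookahead=/ remaining=[/ id - id / ( id ) $]
Step 7: reduce F->( E ). Stack=[F] ptr=3 lookahead=/ remaining=[/ id - id / ( id ) $]
Step 8: reduce T->F. Stack=[T] ptr=3 lookahead=/ remaining=[/ id - id / ( id ) $]
Step 9: shift /. Stack=[T /] ptr=4 lookahead=id remaining=[id - id / ( id ) $]
Step 10: shift id. Stack=[T / id] ptr=5 lookahead=- remaining=[- id / ( id ) $]
Step 11: reduce F->id. Stack=[T / F] ptr=5 lookahead=- remaining=[- id / ( id ) $]
Step 12: reduce T->T / F. Stack=[T] ptr=5 lookahead=- remaining=[- id / ( id ) $]
Step 13: reduce E->T. Stack=[E] ptr=5 lookahead=- remaining=[- id / ( id ) $]
Step 14: shift -. Stack=[E -] ptr=6 lookahead=id remaining=[id / ( id ) $]
Step 15: shift id. Stack=[E - id] ptr=7 lookahead=/ remaining=[/ ( id ) $]
Step 16: reduce F->id. Stack=[E - F] ptr=7 lookahead=/ remaining=[/ ( id ) $]
Step 17: reduce T->F. Stack=[E - T] ptr=7 lookahead=/ remaining=[/ ( id ) $]
Step 18: shift /. Stack=[E - T /] ptr=8 lookahead=( remaining=[( id ) $]
Step 19: shift (. Stack=[E - T / (] ptr=9 lookahead=id remaining=[id ) $]
Step 20: shift id. Stack=[E - T / ( id] ptr=10 lookahead=) remaining=[) $]
Step 21: reduce F->id. Stack=[E - T / ( F] ptr=10 lookahead=) remaining=[) $]
Step 22: reduce T->F. Stack=[E - T / ( T] ptr=10 lookahead=) remaining=[) $]
Step 23: reduce E->T. Stack=[E - T / ( E] ptr=10 lookahead=) remaining=[) $]
Step 24: shift ). Stack=[E - T / ( E )] ptr=11 lookahead=$ remaining=[$]
Step 25: reduce F->( E ). Stack=[E - T / F] ptr=11 lookahead=$ remaining=[$]
Step 26: reduce T->T / F. Stack=[E - T] ptr=11 lookahead=$ remaining=[$]
Step 27: reduce E->E - T. Stack=[E] ptr=11 lookahead=$ remaining=[$]
Step 28: accept. Stack=[E] ptr=11 lookahead=$ remaining=[$]

Answer: 6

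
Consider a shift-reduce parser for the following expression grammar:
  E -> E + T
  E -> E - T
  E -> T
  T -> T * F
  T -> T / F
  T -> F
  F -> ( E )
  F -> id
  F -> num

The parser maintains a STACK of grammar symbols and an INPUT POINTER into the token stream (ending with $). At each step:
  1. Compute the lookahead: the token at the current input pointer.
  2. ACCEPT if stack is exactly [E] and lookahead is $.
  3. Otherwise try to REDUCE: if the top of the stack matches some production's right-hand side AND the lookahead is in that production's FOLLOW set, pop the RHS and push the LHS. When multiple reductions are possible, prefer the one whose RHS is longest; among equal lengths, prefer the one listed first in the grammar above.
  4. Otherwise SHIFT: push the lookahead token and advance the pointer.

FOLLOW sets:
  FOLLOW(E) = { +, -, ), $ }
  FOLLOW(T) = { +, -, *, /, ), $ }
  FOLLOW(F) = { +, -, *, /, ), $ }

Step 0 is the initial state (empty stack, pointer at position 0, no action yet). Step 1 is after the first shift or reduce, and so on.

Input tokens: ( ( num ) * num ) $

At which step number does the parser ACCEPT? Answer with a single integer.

Step 1: shift (. Stack=[(] ptr=1 lookahead=( remaining=[( num ) * num ) $]
Step 2: shift (. Stack=[( (] ptr=2 lookahead=num remaining=[num ) * num ) $]
Step 3: shift num. Stack=[( ( num] ptr=3 lookahead=) remaining=[) * num ) $]
Step 4: reduce F->num. Stack=[( ( F] ptr=3 lookahead=) remaining=[) * num ) $]
Step 5: reduce T->F. Stack=[( ( T] ptr=3 lookahead=) remaining=[) * num ) $]
Step 6: reduce E->T. Stack=[( ( E] ptr=3 lookahead=) remaining=[) * num ) $]
Step 7: shift ). Stack=[( ( E )] ptr=4 lookahead=* remaining=[* num ) $]
Step 8: reduce F->( E ). Stack=[( F] ptr=4 lookahead=* remaining=[* num ) $]
Step 9: reduce T->F. Stack=[( T] ptr=4 lookahead=* remaining=[* num ) $]
Step 10: shift *. Stack=[( T *] ptr=5 lookahead=num remaining=[num ) $]
Step 11: shift num. Stack=[( T * num] ptr=6 lookahead=) remaining=[) $]
Step 12: reduce F->num. Stack=[( T * F] ptr=6 lookahead=) remaining=[) $]
Step 13: reduce T->T * F. Stack=[( T] ptr=6 lookahead=) remaining=[) $]
Step 14: reduce E->T. Stack=[( E] ptr=6 lookahead=) remaining=[) $]
Step 15: shift ). Stack=[( E )] ptr=7 lookahead=$ remaining=[$]
Step 16: reduce F->( E ). Stack=[F] ptr=7 lookahead=$ remaining=[$]
Step 17: reduce T->F. Stack=[T] ptr=7 lookahead=$ remaining=[$]
Step 18: reduce E->T. Stack=[E] ptr=7 lookahead=$ remaining=[$]
Step 19: accept. Stack=[E] ptr=7 lookahead=$ remaining=[$]

Answer: 19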